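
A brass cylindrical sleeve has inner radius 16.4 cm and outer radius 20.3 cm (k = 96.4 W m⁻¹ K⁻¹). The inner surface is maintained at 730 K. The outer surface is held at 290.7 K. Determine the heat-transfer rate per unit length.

Q' = 2πk·ΔT/ln(r₂/r₁) = 2π × 96.4 × 439.3 / ln(0.203/0.164) = 1.25×10^6 W/m

Q' = 1250 kW/m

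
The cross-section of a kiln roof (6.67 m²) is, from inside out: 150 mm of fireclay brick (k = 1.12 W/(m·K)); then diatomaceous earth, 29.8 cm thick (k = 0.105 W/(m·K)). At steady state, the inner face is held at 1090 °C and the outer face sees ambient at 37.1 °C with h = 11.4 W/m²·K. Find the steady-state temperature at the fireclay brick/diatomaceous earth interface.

T = 1044 °C

Series thermal resistances, inner to outer:
  R_fireclay brick = L/(kA) = 0.150/(1.12·6.67) = 0.02008 K/W
  R_diatomaceous earth = L/(kA) = 0.298/(0.105·6.67) = 0.4255 K/W
  R_conv,out = 1/(hA) = 1/(11.4·6.67) = 0.01315 K/W
ΣR = 0.02008 + 0.4255 + 0.01315 = 0.4587 K/W
Q = ΔT/ΣR = (1090 °C − 37.1 °C)/0.4587 = 2295 W
From the inner boundary to the fireclay brick/diatomaceous earth interface, ΣR_partial = 0.02008 K/W.
T_interface = T_in − Q·ΣR_partial = 1090 °C − (2295)(0.02008) = 1044 °C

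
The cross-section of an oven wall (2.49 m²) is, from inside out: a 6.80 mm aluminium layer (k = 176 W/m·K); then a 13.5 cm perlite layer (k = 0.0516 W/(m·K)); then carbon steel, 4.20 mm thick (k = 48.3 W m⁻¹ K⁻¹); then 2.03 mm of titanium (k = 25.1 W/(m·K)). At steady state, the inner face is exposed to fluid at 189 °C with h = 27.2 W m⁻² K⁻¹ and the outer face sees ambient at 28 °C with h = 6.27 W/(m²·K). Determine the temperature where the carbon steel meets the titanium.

T = 37.1 °C

Treat each layer as a resistance in series:
  R_conv,in = 1/(hA) = 1/(27.2·2.49) = 0.01476 K/W
  R_aluminium = L/(kA) = 0.00680/(176·2.49) = 1.552×10^-5 K/W
  R_perlite = L/(kA) = 0.135/(0.0516·2.49) = 1.051 K/W
  R_carbon steel = L/(kA) = 0.00420/(48.3·2.49) = 3.492×10^-5 K/W
  R_titanium = L/(kA) = 0.00203/(25.1·2.49) = 3.248×10^-5 K/W
  R_conv,out = 1/(hA) = 1/(6.27·2.49) = 0.06405 K/W
ΣR = 0.01476 + 1.552×10^-5 + 1.051 + 3.492×10^-5 + 3.248×10^-5 + 0.06405 = 1.130 K/W
Q = ΔT/ΣR = (189 °C − 28 °C)/1.130 = 142.5 W
From the inner boundary to the carbon steel/titanium interface, ΣR_partial = 1.066 K/W.
T_interface = T_in − Q·ΣR_partial = 189 °C − (142.5)(1.066) = 37.1 °C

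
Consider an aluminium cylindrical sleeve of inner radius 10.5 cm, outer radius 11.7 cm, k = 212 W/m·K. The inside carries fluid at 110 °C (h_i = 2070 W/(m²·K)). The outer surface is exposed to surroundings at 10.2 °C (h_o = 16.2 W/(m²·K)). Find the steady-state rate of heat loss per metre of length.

Q' = 1180 W/m

Treat each layer as a resistance in series:
  R'_conv,in = 1/(2πr h) = 1/(2π·0.105·2070) = 7.323×10^-4 m·K/W
  R'_aluminium = ln(0.117/0.105)/(2πk) = 0.1082/(2π·212) = 8.124×10^-5 m·K/W
  R'_conv,out = 1/(2πr h) = 1/(2π·0.117·16.2) = 0.08397 m·K/W
ΣR = 7.323×10^-4 + 8.124×10^-5 + 0.08397 = 0.08478 m·K/W
Q' = ΔT/ΣR = (110 °C − 10.2 °C)/0.08478 = 1180 W/m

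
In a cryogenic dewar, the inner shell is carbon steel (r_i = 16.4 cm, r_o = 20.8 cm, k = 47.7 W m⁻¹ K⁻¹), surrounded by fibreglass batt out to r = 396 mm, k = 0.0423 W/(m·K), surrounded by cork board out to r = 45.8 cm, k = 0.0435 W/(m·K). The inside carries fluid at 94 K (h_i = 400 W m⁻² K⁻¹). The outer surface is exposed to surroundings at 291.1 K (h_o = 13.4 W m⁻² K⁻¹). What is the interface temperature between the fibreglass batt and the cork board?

T = 265.1 K

Series thermal resistances, inner to outer:
  R_conv,in = 1/(4πr²h) = 1/(4π·0.164²·400) = 0.007397 K/W
  R_carbon steel = (1/0.164 − 1/0.208)/(4πk) = 1.290/(4π·47.7) = 0.002152 K/W
  R_fibreglass batt = (1/0.208 − 1/0.396)/(4πk) = 2.282/(4π·0.0423) = 4.294 K/W
  R_cork board = (1/0.396 − 1/0.458)/(4πk) = 0.3418/(4π·0.0435) = 0.6254 K/W
  R_conv,out = 1/(4πr²h) = 1/(4π·0.458²·13.4) = 0.02831 K/W
ΣR = 0.007397 + 0.002152 + 4.294 + 0.6254 + 0.02831 = 4.957 K/W
Q = ΔT/ΣR = (94 K − 291.1 K)/4.957 = -39.76 W
From the inner boundary to the fibreglass batt/cork board interface, ΣR_partial = 4.304 K/W.
T_interface = T_in − Q·ΣR_partial = 94 K − (-39.76)(4.304) = 265.1 K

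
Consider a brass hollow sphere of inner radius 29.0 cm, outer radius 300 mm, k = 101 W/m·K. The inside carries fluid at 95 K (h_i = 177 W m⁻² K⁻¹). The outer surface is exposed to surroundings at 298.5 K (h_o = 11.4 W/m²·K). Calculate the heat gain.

Resistance network (inner→outer):
  R_conv,in = 1/(4πr²h) = 1/(4π·0.290²·177) = 0.005346 K/W
  R_brass = (1/0.290 − 1/0.300)/(4πk) = 0.1149/(4π·101) = 9.056×10^-5 K/W
  R_conv,out = 1/(4πr²h) = 1/(4π·0.300²·11.4) = 0.07756 K/W
ΣR = 0.005346 + 9.056×10^-5 + 0.07756 = 0.08300 K/W
Q = ΔT/ΣR = (95 K − 298.5 K)/0.08300 = -2450 W
(Negative Q ⇒ heat flows inward; heat gain = 2450 W.)

Q = 2.45 kW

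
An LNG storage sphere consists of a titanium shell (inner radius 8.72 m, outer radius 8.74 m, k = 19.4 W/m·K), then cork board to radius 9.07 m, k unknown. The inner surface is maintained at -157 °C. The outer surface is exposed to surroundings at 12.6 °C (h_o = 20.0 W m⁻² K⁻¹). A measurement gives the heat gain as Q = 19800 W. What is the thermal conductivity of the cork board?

ΣR = ΔT/Q = |-157 − 12.6|/19800 = 0.008566 K/W
Known resistances:
  R_titanium = (1/8.72 − 1/8.74)/(4πk) = 2.624×10^-4/(4π·19.4) = 1.076×10^-6 K/W
  R_conv,out = 1/(4πr²h) = 1/(4π·9.07²·20.0) = 4.837×10^-5 K/W
R_cork board = ΣR − ΣR_known = 0.008566 − 4.945×10^-5 = 0.008517 K/W
(1/r₁−1/r₂)/(4πk) = 0.008517 ⇒ k = 0.004163/(4π·0.008517) = 0.0389 W/m·K

k = 0.0389 W/m·K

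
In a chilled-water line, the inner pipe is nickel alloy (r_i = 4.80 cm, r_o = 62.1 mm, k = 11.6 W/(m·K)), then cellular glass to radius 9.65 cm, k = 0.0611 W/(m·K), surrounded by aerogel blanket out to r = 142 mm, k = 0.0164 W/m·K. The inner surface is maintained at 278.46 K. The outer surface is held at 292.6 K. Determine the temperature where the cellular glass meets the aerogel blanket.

T = 281.78 K

Resistance network (inner→outer):
  R'_nickel alloy = ln(0.0621/0.0480)/(2πk) = 0.2575/(2π·11.6) = 0.003534 m·K/W
  R'_cellular glass = ln(0.0965/0.0621)/(2πk) = 0.4408/(2π·0.0611) = 1.148 m·K/W
  R'_aerogel blanket = ln(0.142/0.0965)/(2πk) = 0.3863/(2π·0.0164) = 3.749 m·K/W
ΣR = 0.003534 + 1.148 + 3.749 = 4.901 m·K/W
Q' = ΔT/ΣR = (278.46 K − 292.6 K)/4.901 = -2.885 W/m
From the inner boundary to the cellular glass/aerogel blanket interface, ΣR_partial = 1.152 m·K/W.
T_interface = T_in − Q'·ΣR_partial = 278.46 K − (-2.885)(1.152) = 281.78 K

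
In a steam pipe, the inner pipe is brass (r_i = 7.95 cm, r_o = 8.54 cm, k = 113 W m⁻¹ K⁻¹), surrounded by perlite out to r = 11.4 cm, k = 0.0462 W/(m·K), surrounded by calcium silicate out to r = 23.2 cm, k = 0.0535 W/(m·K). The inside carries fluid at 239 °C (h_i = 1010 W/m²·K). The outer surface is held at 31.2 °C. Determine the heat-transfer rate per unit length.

Q' = 66.8 W/m

Resistance network (inner→outer):
  R'_conv,in = 1/(2πr h) = 1/(2π·0.0795·1010) = 0.001982 m·K/W
  R'_brass = ln(0.0854/0.0795)/(2πk) = 0.07159/(2π·113) = 1.008×10^-4 m·K/W
  R'_perlite = ln(0.114/0.0854)/(2πk) = 0.2889/(2π·0.0462) = 0.9951 m·K/W
  R'_calcium silicate = ln(0.232/0.114)/(2πk) = 0.7105/(2π·0.0535) = 2.114 m·K/W
ΣR = 0.001982 + 1.008×10^-4 + 0.9951 + 2.114 = 3.111 m·K/W
Q' = ΔT/ΣR = (239 °C − 31.2 °C)/3.111 = 66.8 W/m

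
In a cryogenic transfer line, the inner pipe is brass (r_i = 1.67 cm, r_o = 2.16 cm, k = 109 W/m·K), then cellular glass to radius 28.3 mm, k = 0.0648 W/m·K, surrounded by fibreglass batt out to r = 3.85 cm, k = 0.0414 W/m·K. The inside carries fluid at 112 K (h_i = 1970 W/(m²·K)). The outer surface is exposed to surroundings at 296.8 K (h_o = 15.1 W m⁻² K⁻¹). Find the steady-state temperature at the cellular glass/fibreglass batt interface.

Series thermal resistances, inner to outer:
  R'_conv,in = 1/(2πr h) = 1/(2π·0.0167·1970) = 0.004838 m·K/W
  R'_brass = ln(0.0216/0.0167)/(2πk) = 0.2573/(2π·109) = 3.757×10^-4 m·K/W
  R'_cellular glass = ln(0.0283/0.0216)/(2πk) = 0.2702/(2π·0.0648) = 0.6636 m·K/W
  R'_fibreglass batt = ln(0.0385/0.0283)/(2πk) = 0.3078/(2π·0.0414) = 1.183 m·K/W
  R'_conv,out = 1/(2πr h) = 1/(2π·0.0385·15.1) = 0.2738 m·K/W
ΣR = 0.004838 + 3.757×10^-4 + 0.6636 + 1.183 + 0.2738 = 2.126 m·K/W
Q' = ΔT/ΣR = (112 K − 296.8 K)/2.126 = -86.92 W/m
From the inner boundary to the cellular glass/fibreglass batt interface, ΣR_partial = 0.6688 m·K/W.
T_interface = T_in − Q'·ΣR_partial = 112 K − (-86.92)(0.6688) = 170 K

T = 170 K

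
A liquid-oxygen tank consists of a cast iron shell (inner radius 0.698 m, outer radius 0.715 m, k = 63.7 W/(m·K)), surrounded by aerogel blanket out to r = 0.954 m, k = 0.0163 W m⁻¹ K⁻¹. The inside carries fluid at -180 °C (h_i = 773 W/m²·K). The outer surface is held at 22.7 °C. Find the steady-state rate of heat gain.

Resistance network (inner→outer):
  R_conv,in = 1/(4πr²h) = 1/(4π·0.698²·773) = 2.113×10^-4 K/W
  R_cast iron = (1/0.698 − 1/0.715)/(4πk) = 0.03406/(4π·63.7) = 4.255×10^-5 K/W
  R_aerogel blanket = (1/0.715 − 1/0.954)/(4πk) = 0.3504/(4π·0.0163) = 1.711 K/W
ΣR = 2.113×10^-4 + 4.255×10^-5 + 1.711 = 1.711 K/W
Q = ΔT/ΣR = (-180 °C − 22.7 °C)/1.711 = -118 W
(Negative Q ⇒ heat flows inward; heat gain = 118 W.)

Q = 118 W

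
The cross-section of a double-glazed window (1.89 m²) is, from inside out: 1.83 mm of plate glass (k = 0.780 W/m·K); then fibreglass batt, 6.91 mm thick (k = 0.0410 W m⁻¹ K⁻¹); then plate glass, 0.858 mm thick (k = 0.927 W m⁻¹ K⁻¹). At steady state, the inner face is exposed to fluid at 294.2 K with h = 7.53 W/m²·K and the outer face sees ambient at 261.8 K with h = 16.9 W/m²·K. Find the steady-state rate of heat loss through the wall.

Q = 168 W

Series thermal resistances, inner to outer:
  R_conv,in = 1/(hA) = 1/(7.53·1.89) = 0.07027 K/W
  R_plate glass = L/(kA) = 0.00183/(0.780·1.89) = 0.001241 K/W
  R_fibreglass batt = L/(kA) = 0.00691/(0.0410·1.89) = 0.08917 K/W
  R_plate glass = L/(kA) = 8.58×10^-4/(0.927·1.89) = 4.897×10^-4 K/W
  R_conv,out = 1/(hA) = 1/(16.9·1.89) = 0.03131 K/W
ΣR = 0.07027 + 0.001241 + 0.08917 + 4.897×10^-4 + 0.03131 = 0.1925 K/W
Q = ΔT/ΣR = (294.2 K − 261.8 K)/0.1925 = 168 W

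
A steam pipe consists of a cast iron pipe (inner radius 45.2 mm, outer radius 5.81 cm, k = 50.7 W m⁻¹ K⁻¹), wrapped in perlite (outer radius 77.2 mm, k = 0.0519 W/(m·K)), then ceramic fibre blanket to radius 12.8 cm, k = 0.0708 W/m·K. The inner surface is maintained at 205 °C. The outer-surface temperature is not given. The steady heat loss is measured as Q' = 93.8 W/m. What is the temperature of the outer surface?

Sum the resistances:
  R'_cast iron = ln(0.0581/0.0452)/(2πk) = 0.2511/(2π·50.7) = 7.881×10^-4 m·K/W
  R'_perlite = ln(0.0772/0.0581)/(2πk) = 0.2842/(2π·0.0519) = 0.8716 m·K/W
  R'_ceramic fibre blanket = ln(0.128/0.0772)/(2πk) = 0.5056/(2π·0.0708) = 1.137 m·K/W
ΣR = 2.009 m·K/W
ΔT = Q'·ΣR = 93.8 × 2.009 = 188.4 K
Heat flows outward, so T_out = T_in − ΔT = 205 − 188.4 = 16.6 °C

T_out = 16.6 °C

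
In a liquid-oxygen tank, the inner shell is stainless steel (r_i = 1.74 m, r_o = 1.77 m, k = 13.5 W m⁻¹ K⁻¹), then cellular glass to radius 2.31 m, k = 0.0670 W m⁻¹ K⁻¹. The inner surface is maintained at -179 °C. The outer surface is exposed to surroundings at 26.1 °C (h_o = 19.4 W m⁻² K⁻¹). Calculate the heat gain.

Q = 1300 W

Series thermal resistances, inner to outer:
  R_stainless steel = (1/1.74 − 1/1.77)/(4πk) = 0.009741/(4π·13.5) = 5.742×10^-5 K/W
  R_cellular glass = (1/1.77 − 1/2.31)/(4πk) = 0.1321/(4π·0.0670) = 0.1569 K/W
  R_conv,out = 1/(4πr²h) = 1/(4π·2.31²·19.4) = 7.687×10^-4 K/W
ΣR = 5.742×10^-5 + 0.1569 + 7.687×10^-4 = 0.1577 K/W
Q = ΔT/ΣR = (-179 °C − 26.1 °C)/0.1577 = -1300 W
(Negative Q ⇒ heat flows inward; heat gain = 1300 W.)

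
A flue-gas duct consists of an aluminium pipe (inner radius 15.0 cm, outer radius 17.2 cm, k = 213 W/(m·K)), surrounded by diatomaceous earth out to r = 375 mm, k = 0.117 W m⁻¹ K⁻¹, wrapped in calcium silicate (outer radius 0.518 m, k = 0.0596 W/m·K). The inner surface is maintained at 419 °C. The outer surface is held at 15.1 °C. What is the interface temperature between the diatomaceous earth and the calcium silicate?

T = 196 °C

Resistance network (inner→outer):
  R'_aluminium = ln(0.172/0.150)/(2πk) = 0.1369/(2π·213) = 1.023×10^-4 m·K/W
  R'_diatomaceous earth = ln(0.375/0.172)/(2πk) = 0.7794/(2π·0.117) = 1.060 m·K/W
  R'_calcium silicate = ln(0.518/0.375)/(2πk) = 0.3230/(2π·0.0596) = 0.8627 m·K/W
ΣR = 1.023×10^-4 + 1.060 + 0.8627 = 1.923 m·K/W
Q' = ΔT/ΣR = (419 °C − 15.1 °C)/1.923 = 210.0 W/m
From the inner boundary to the diatomaceous earth/calcium silicate interface, ΣR_partial = 1.060 m·K/W.
T_interface = T_in − Q'·ΣR_partial = 419 °C − (210.0)(1.060) = 196 °C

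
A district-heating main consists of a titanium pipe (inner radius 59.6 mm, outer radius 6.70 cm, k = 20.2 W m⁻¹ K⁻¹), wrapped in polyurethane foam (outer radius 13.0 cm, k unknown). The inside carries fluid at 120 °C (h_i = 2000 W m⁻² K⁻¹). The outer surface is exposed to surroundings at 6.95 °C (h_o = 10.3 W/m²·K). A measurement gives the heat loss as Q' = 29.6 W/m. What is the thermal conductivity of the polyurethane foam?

k = 0.0285 W/m·K

ΣR = ΔT/Q' = |120 − 6.95|/29.6 = 3.819 m·K/W
Known resistances:
  R'_conv,in = 1/(2πr h) = 1/(2π·0.0596·2000) = 0.001335 m·K/W
  R'_titanium = ln(0.0670/0.0596)/(2πk) = 0.1170/(2π·20.2) = 9.221×10^-4 m·K/W
  R'_conv,out = 1/(2πr h) = 1/(2π·0.130·10.3) = 0.1189 m·K/W
R_polyurethane foam = ΣR − ΣR_known = 3.819 − 0.1212 = 3.698 m·K/W
ln(r₂/r₁)/(2πk) = 3.698 ⇒ k = 0.6628/(2π·3.698) = 0.0285 W/m·K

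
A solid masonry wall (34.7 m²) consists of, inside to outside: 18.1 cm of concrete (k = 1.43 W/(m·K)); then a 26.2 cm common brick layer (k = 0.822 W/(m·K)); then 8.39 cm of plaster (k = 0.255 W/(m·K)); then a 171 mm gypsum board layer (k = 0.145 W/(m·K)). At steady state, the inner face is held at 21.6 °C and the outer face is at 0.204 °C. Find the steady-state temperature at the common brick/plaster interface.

T = 16.7 °C

Resistance network (inner→outer):
  R_concrete = L/(kA) = 0.181/(1.43·34.7) = 0.003648 K/W
  R_common brick = L/(kA) = 0.262/(0.822·34.7) = 0.009185 K/W
  R_plaster = L/(kA) = 0.0839/(0.255·34.7) = 0.009482 K/W
  R_gypsum board = L/(kA) = 0.171/(0.145·34.7) = 0.03399 K/W
ΣR = 0.003648 + 0.009185 + 0.009482 + 0.03399 = 0.05631 K/W
Q = ΔT/ΣR = (21.6 °C − 0.204 °C)/0.05631 = 380.0 W
From the inner boundary to the common brick/plaster interface, ΣR_partial = 0.01283 K/W.
T_interface = T_in − Q·ΣR_partial = 21.6 °C − (380.0)(0.01283) = 16.7 °C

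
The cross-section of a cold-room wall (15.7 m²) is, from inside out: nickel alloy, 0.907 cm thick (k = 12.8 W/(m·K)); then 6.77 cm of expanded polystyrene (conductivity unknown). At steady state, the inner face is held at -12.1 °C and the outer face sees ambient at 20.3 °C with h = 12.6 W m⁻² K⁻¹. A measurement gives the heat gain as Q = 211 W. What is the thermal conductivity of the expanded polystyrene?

k = 0.0290 W/m·K

ΣR = ΔT/Q = |-12.1 − 20.3|/211 = 0.1536 K/W
Known resistances:
  R_nickel alloy = L/(kA) = 0.00907/(12.8·15.7) = 4.513×10^-5 K/W
  R_conv,out = 1/(hA) = 1/(12.6·15.7) = 0.005055 K/W
R_expanded polystyrene = ΣR − ΣR_known = 0.1536 − 0.005100 = 0.1485 K/W
L/(kA) = 0.1485 ⇒ k = 0.0677/(0.1485·15.7) = 0.0290 W/m·K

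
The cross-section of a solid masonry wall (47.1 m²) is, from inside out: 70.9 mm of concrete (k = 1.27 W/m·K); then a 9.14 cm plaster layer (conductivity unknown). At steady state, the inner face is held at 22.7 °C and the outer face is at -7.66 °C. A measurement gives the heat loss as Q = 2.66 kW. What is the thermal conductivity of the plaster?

k = 0.190 W/m·K

ΣR = ΔT/Q = |22.7 − -7.66|/2660 = 0.01141 K/W
Known resistances:
  R_concrete = L/(kA) = 0.0709/(1.27·47.1) = 0.001185 K/W
R_plaster = ΣR − ΣR_known = 0.01141 − 0.001185 = 0.01022 K/W
L/(kA) = 0.01022 ⇒ k = 0.0914/(0.01022·47.1) = 0.190 W/m·K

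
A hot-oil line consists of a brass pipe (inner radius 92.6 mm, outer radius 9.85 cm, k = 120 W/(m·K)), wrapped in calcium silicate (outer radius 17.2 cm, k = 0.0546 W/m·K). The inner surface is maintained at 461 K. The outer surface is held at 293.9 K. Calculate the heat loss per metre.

Treat each layer as a resistance in series:
  R'_brass = ln(0.0985/0.0926)/(2πk) = 0.06177/(2π·120) = 8.192×10^-5 m·K/W
  R'_calcium silicate = ln(0.172/0.0985)/(2πk) = 0.5574/(2π·0.0546) = 1.625 m·K/W
ΣR = 8.192×10^-5 + 1.625 = 1.625 m·K/W
Q' = ΔT/ΣR = (461 K − 293.9 K)/1.625 = 103 W/m

Q' = 103 W/m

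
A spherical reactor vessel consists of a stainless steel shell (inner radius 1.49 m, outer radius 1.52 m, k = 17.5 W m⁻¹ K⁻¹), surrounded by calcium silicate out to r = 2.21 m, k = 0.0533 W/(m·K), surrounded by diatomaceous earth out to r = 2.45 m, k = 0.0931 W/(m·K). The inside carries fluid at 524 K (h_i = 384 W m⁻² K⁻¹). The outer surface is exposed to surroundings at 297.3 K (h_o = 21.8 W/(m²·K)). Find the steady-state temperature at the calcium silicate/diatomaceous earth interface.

Series thermal resistances, inner to outer:
  R_conv,in = 1/(4πr²h) = 1/(4π·1.49²·384) = 9.334×10^-5 K/W
  R_stainless steel = (1/1.49 − 1/1.52)/(4πk) = 0.01325/(4π·17.5) = 6.023×10^-5 K/W
  R_calcium silicate = (1/1.52 − 1/2.21)/(4πk) = 0.2054/(4π·0.0533) = 0.3067 K/W
  R_diatomaceous earth = (1/2.21 − 1/2.45)/(4πk) = 0.04433/(4π·0.0931) = 0.03789 K/W
  R_conv,out = 1/(4πr²h) = 1/(4π·2.45²·21.8) = 6.081×10^-4 K/W
ΣR = 9.334×10^-5 + 6.023×10^-5 + 0.3067 + 0.03789 + 6.081×10^-4 = 0.3454 K/W
Q = ΔT/ΣR = (524 K − 297.3 K)/0.3454 = 656.3 W
From the inner boundary to the calcium silicate/diatomaceous earth interface, ΣR_partial = 0.3069 K/W.
T_interface = T_in − Q·ΣR_partial = 524 K − (656.3)(0.3069) = 322.6 K

T = 322.6 K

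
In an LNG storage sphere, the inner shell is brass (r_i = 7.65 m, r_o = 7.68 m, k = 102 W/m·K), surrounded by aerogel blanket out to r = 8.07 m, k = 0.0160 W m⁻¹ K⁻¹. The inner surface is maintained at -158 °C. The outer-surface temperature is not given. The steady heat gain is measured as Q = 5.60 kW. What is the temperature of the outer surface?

Series resistances:
  R_brass = (1/7.65 − 1/7.68)/(4πk) = 5.106×10^-4/(4π·102) = 3.984×10^-7 K/W
  R_aerogel blanket = (1/7.68 − 1/8.07)/(4πk) = 0.006293/(4π·0.0160) = 0.03130 K/W
ΣR = 0.03130 K/W
ΔT = Q·ΣR = 5600 × 0.03130 = 175.3 K
Heat flows inward, so T_out = T_in + ΔT = -158 + 175.3 = 17.3 °C

T_out = 17.3 °C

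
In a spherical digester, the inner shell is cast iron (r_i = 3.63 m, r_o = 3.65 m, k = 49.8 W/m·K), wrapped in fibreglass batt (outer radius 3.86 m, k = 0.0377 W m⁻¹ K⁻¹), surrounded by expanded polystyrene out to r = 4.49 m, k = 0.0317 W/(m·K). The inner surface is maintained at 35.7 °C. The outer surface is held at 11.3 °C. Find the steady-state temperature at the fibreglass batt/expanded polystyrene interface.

T = 29.4 °C

Treat each layer as a resistance in series:
  R_cast iron = (1/3.63 − 1/3.65)/(4πk) = 0.001509/(4π·49.8) = 2.412×10^-6 K/W
  R_fibreglass batt = (1/3.65 − 1/3.86)/(4πk) = 0.01491/(4π·0.0377) = 0.03146 K/W
  R_expanded polystyrene = (1/3.86 − 1/4.49)/(4πk) = 0.03635/(4π·0.0317) = 0.09125 K/W
ΣR = 2.412×10^-6 + 0.03146 + 0.09125 = 0.1227 K/W
Q = ΔT/ΣR = (35.7 °C − 11.3 °C)/0.1227 = 198.9 W
From the inner boundary to the fibreglass batt/expanded polystyrene interface, ΣR_partial = 0.03146 K/W.
T_interface = T_in − Q·ΣR_partial = 35.7 °C − (198.9)(0.03146) = 29.4 °C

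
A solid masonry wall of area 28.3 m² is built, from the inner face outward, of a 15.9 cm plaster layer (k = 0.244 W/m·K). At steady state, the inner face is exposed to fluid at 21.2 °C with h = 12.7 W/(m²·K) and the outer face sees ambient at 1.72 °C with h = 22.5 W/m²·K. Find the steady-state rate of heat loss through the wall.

Series thermal resistances, inner to outer:
  R_conv,in = 1/(hA) = 1/(12.7·28.3) = 0.002782 K/W
  R_plaster = L/(kA) = 0.159/(0.244·28.3) = 0.02303 K/W
  R_conv,out = 1/(hA) = 1/(22.5·28.3) = 0.001570 K/W
ΣR = 0.002782 + 0.02303 + 0.001570 = 0.02738 K/W
Q = ΔT/ΣR = (21.2 °C − 1.72 °C)/0.02738 = 711 W

Q = 711 W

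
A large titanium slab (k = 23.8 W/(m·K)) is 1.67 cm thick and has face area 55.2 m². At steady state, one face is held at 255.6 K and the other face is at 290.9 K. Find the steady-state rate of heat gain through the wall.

Q = 2780 kW

Q = kA·ΔT/L = 23.8 × 55.2 × |255.6 K − 290.9 K| / 0.0167 = 2.78×10^6 W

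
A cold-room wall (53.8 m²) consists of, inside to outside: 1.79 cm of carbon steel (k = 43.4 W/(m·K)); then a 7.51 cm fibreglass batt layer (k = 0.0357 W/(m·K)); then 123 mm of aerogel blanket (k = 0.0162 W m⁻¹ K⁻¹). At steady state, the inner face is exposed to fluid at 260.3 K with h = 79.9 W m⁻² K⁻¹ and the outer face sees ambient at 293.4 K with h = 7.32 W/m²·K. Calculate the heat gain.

Q = 181 W

Treat each layer as a resistance in series:
  R_conv,in = 1/(hA) = 1/(79.9·53.8) = 2.326×10^-4 K/W
  R_carbon steel = L/(kA) = 0.0179/(43.4·53.8) = 7.666×10^-6 K/W
  R_fibreglass batt = L/(kA) = 0.0751/(0.0357·53.8) = 0.03910 K/W
  R_aerogel blanket = L/(kA) = 0.123/(0.0162·53.8) = 0.1411 K/W
  R_conv,out = 1/(hA) = 1/(7.32·53.8) = 0.002539 K/W
ΣR = 2.326×10^-4 + 7.666×10^-6 + 0.03910 + 0.1411 + 0.002539 = 0.1830 K/W
Q = ΔT/ΣR = (260.3 K − 293.4 K)/0.1830 = -181 W
(Negative Q ⇒ heat flows inward; heat gain = 181 W.)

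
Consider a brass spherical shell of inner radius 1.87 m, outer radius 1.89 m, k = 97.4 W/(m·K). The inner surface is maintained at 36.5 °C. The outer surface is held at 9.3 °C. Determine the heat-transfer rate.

Q = 5880 kW

Q = 4πk·ΔT/(1/r₁ − 1/r₂) = 4π × 97.4 × 27.2 / (1/1.87 − 1/1.89) = 5.88×10^6 W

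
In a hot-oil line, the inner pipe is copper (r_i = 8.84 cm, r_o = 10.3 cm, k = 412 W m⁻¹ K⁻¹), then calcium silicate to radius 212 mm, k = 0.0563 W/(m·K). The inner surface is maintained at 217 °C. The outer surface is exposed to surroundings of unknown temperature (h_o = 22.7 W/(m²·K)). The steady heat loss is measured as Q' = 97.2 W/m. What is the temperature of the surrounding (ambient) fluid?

T_out = 15.4 °C

Sum the resistances:
  R'_copper = ln(0.103/0.0884)/(2πk) = 0.1529/(2π·412) = 5.905×10^-5 m·K/W
  R'_calcium silicate = ln(0.212/0.103)/(2πk) = 0.7219/(2π·0.0563) = 2.041 m·K/W
  R'_conv,out = 1/(2πr h) = 1/(2π·0.212·22.7) = 0.03307 m·K/W
ΣR = 2.074 m·K/W
ΔT = Q'·ΣR = 97.2 × 2.074 = 201.6 K
Heat flows outward, so T_out = T_in − ΔT = 217 − 201.6 = 15.4 °C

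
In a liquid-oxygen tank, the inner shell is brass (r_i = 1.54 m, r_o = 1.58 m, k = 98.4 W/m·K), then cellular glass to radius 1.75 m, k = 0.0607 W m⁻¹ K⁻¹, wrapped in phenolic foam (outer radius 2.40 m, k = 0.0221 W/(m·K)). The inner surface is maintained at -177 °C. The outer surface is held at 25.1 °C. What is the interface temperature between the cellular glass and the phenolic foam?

Treat each layer as a resistance in series:
  R_brass = (1/1.54 − 1/1.58)/(4πk) = 0.01644/(4π·98.4) = 1.329×10^-5 K/W
  R_cellular glass = (1/1.58 − 1/1.75)/(4πk) = 0.06148/(4π·0.0607) = 0.08060 K/W
  R_phenolic foam = (1/1.75 − 1/2.40)/(4πk) = 0.1548/(4π·0.0221) = 0.5573 K/W
ΣR = 1.329×10^-5 + 0.08060 + 0.5573 = 0.6379 K/W
Q = ΔT/ΣR = (-177 °C − 25.1 °C)/0.6379 = -316.8 W
From the inner boundary to the cellular glass/phenolic foam interface, ΣR_partial = 0.08061 K/W.
T_interface = T_in − Q·ΣR_partial = -177 °C − (-316.8)(0.08061) = -151 °C

T = -151 °C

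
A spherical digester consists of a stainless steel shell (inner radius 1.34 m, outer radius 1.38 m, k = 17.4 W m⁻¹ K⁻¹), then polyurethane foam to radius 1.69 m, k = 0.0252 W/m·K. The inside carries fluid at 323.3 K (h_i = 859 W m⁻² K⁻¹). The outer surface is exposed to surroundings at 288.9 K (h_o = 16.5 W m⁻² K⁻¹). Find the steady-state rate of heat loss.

Q = 81.6 W

Series thermal resistances, inner to outer:
  R_conv,in = 1/(4πr²h) = 1/(4π·1.34²·859) = 5.159×10^-5 K/W
  R_stainless steel = (1/1.34 − 1/1.38)/(4πk) = 0.02163/(4π·17.4) = 9.893×10^-5 K/W
  R_polyurethane foam = (1/1.38 − 1/1.69)/(4πk) = 0.1329/(4π·0.0252) = 0.4197 K/W
  R_conv,out = 1/(4πr²h) = 1/(4π·1.69²·16.5) = 0.001689 K/W
ΣR = 5.159×10^-5 + 9.893×10^-5 + 0.4197 + 0.001689 = 0.4215 K/W
Q = ΔT/ΣR = (323.3 K − 288.9 K)/0.4215 = 81.6 W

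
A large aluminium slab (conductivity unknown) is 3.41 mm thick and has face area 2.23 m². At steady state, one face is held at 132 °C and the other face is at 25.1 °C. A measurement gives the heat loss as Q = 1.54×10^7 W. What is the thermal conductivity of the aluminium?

ΣR = ΔT/Q = |132 − 25.1|/1.54×10^7 = 6.942×10^-6 K/W
L/(kA) = 6.942×10^-6 ⇒ k = 0.00341/(6.942×10^-6·2.23) = 220 W/m·K

k = 220 W/m·K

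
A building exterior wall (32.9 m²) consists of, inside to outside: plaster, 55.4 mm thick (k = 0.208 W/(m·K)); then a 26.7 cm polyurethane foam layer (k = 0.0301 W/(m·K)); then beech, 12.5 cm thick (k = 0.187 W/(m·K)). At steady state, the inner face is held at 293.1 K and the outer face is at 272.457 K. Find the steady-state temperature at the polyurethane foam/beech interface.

Treat each layer as a resistance in series:
  R_plaster = L/(kA) = 0.0554/(0.208·32.9) = 0.008096 K/W
  R_polyurethane foam = L/(kA) = 0.267/(0.0301·32.9) = 0.2696 K/W
  R_beech = L/(kA) = 0.125/(0.187·32.9) = 0.02032 K/W
ΣR = 0.008096 + 0.2696 + 0.02032 = 0.2980 K/W
Q = ΔT/ΣR = (293.1 K − 272.457 K)/0.2980 = 69.27 W
From the inner boundary to the polyurethane foam/beech interface, ΣR_partial = 0.2777 K/W.
T_interface = T_in − Q·ΣR_partial = 293.1 K − (69.27)(0.2777) = 273.86 K

T = 273.86 K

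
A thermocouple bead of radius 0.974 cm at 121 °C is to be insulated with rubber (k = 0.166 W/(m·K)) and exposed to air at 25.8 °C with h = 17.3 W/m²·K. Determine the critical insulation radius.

r_cr = 1.92 cm

For a sphere, r_cr = 2k_ins/h = 2·0.166/17.3 = 0.0192 m = 1.92 cm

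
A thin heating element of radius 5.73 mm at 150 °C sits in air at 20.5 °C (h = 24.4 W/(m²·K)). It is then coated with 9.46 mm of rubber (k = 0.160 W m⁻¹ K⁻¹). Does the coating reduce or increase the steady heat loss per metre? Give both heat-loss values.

reduces: 114 → 92.6 W/m

Critical radius for a cylinder: r_cr = k/h = 0.00656 m = 0.656 cm.
Outer radius after coating: r₂ = 0.00573 + 0.00946 = 0.01519 m.
r₁ < r_cr < r₂: heat loss rises to a maximum at r_cr then falls. Whether the coating helps depends on whether Q(r₂) has dropped back below Q(r₁).
Bare: R = 1/(2πr₁h) = 1.138 m·K/W; Q = 129.5/1.138 = 114 W/m.
Coated: R = R_cond + R_conv = 1.399 m·K/W; Q = 129.5/1.399 = 92.6 W/m.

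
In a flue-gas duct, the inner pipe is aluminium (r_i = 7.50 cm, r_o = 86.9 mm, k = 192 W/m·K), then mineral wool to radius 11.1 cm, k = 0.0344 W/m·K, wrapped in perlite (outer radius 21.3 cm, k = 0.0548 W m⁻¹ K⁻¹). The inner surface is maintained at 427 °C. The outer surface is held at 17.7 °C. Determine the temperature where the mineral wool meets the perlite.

T = 274 °C

Treat each layer as a resistance in series:
  R'_aluminium = ln(0.0869/0.0750)/(2πk) = 0.1473/(2π·192) = 1.221×10^-4 m·K/W
  R'_mineral wool = ln(0.111/0.0869)/(2πk) = 0.2448/(2π·0.0344) = 1.132 m·K/W
  R'_perlite = ln(0.213/0.111)/(2πk) = 0.6518/(2π·0.0548) = 1.893 m·K/W
ΣR = 1.221×10^-4 + 1.132 + 1.893 = 3.025 m·K/W
Q' = ΔT/ΣR = (427 °C − 17.7 °C)/3.025 = 135.3 W/m
From the inner boundary to the mineral wool/perlite interface, ΣR_partial = 1.132 m·K/W.
T_interface = T_in − Q'·ΣR_partial = 427 °C − (135.3)(1.132) = 274 °C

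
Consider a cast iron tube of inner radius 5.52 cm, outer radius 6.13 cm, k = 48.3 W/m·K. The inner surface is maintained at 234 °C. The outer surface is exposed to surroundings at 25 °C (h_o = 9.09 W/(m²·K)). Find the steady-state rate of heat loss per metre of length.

Q' = 731 W/m

Series thermal resistances, inner to outer:
  R'_cast iron = ln(0.0613/0.0552)/(2πk) = 0.1048/(2π·48.3) = 3.454×10^-4 m·K/W
  R'_conv,out = 1/(2πr h) = 1/(2π·0.0613·9.09) = 0.2856 m·K/W
ΣR = 3.454×10^-4 + 0.2856 = 0.2859 m·K/W
Q' = ΔT/ΣR = (234 °C − 25 °C)/0.2859 = 731 W/m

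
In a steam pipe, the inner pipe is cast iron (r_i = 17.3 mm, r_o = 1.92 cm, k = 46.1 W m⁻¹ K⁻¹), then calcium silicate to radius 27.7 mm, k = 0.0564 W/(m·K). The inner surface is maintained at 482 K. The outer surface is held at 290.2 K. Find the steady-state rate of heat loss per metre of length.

Treat each layer as a resistance in series:
  R'_cast iron = ln(0.0192/0.0173)/(2πk) = 0.1042/(2π·46.1) = 3.598×10^-4 m·K/W
  R'_calcium silicate = ln(0.0277/0.0192)/(2πk) = 0.3665/(2π·0.0564) = 1.034 m·K/W
ΣR = 3.598×10^-4 + 1.034 = 1.034 m·K/W
Q' = ΔT/ΣR = (482 K − 290.2 K)/1.034 = 185 W/m

Q' = 185 W/m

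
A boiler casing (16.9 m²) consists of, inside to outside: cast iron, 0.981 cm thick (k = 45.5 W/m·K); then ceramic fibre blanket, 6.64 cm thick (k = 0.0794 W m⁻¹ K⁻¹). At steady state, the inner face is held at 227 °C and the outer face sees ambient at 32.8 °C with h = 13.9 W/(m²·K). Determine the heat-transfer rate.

Q = 3.61 kW

Series thermal resistances, inner to outer:
  R_cast iron = L/(kA) = 0.00981/(45.5·16.9) = 1.276×10^-5 K/W
  R_ceramic fibre blanket = L/(kA) = 0.0664/(0.0794·16.9) = 0.04948 K/W
  R_conv,out = 1/(hA) = 1/(13.9·16.9) = 0.004257 K/W
ΣR = 1.276×10^-5 + 0.04948 + 0.004257 = 0.05375 K/W
Q = ΔT/ΣR = (227 °C − 32.8 °C)/0.05375 = 3610 W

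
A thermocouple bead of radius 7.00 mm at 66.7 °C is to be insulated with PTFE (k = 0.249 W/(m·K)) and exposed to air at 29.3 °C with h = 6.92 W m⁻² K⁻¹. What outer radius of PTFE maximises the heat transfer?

For a sphere, r_cr = 2k_ins/h = 2·0.249/6.92 = 0.0720 m = 7.20 cm

r_cr = 7.20 cm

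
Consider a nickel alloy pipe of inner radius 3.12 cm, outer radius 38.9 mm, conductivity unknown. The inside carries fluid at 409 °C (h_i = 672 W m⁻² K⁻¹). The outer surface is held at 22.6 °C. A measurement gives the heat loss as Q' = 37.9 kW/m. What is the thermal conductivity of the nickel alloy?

ΣR = ΔT/Q' = |409 − 22.6|/37900 = 0.01020 m·K/W
Known resistances:
  R'_conv,in = 1/(2πr h) = 1/(2π·0.0312·672) = 0.007591 m·K/W
R_nickel alloy = ΣR − ΣR_known = 0.01020 − 0.007591 = 0.002609 m·K/W
ln(r₂/r₁)/(2πk) = 0.002609 ⇒ k = 0.2206/(2π·0.002609) = 13.5 W/m·K

k = 13.5 W/m·K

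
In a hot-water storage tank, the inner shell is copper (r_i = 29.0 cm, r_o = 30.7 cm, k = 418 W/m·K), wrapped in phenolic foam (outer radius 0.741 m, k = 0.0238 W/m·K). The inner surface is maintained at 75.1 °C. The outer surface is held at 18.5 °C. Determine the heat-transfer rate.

Treat each layer as a resistance in series:
  R_copper = (1/0.290 − 1/0.307)/(4πk) = 0.1909/(4π·418) = 3.635×10^-5 K/W
  R_phenolic foam = (1/0.307 − 1/0.741)/(4πk) = 1.908/(4π·0.0238) = 6.379 K/W
ΣR = 3.635×10^-5 + 6.379 = 6.379 K/W
Q = ΔT/ΣR = (75.1 °C − 18.5 °C)/6.379 = 8.87 W

Q = 8.87 W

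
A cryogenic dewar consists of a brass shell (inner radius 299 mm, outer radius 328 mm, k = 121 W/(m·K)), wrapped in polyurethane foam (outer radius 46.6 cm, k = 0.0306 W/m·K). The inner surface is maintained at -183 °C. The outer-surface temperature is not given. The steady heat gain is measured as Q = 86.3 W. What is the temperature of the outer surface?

Sum the resistances:
  R_brass = (1/0.299 − 1/0.328)/(4πk) = 0.2957/(4π·121) = 1.945×10^-4 K/W
  R_polyurethane foam = (1/0.328 − 1/0.466)/(4πk) = 0.9029/(4π·0.0306) = 2.348 K/W
ΣR = 2.348 K/W
ΔT = Q·ΣR = 86.3 × 2.348 = 202.6 K
Heat flows inward, so T_out = T_in + ΔT = -183 + 202.6 = 19.6 °C

T_out = 19.6 °C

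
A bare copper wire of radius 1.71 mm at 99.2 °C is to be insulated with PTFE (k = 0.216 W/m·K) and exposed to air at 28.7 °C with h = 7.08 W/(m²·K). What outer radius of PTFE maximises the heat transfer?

r_cr = 3.05 cm

For a cylinder, r_cr = k_ins/h = 0.216/7.08 = 0.0305 m = 3.05 cm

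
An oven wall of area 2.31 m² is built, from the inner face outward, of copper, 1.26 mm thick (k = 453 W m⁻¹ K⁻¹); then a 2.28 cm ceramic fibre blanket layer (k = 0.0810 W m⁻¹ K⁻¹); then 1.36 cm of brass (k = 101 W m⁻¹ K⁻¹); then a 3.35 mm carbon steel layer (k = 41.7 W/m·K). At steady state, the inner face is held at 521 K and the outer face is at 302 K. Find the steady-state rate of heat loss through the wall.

Q = 1800 W

Series thermal resistances, inner to outer:
  R_copper = L/(kA) = 0.00126/(453·2.31) = 1.204×10^-6 K/W
  R_ceramic fibre blanket = L/(kA) = 0.0228/(0.0810·2.31) = 0.1219 K/W
  R_brass = L/(kA) = 0.0136/(101·2.31) = 5.829×10^-5 K/W
  R_carbon steel = L/(kA) = 0.00335/(41.7·2.31) = 3.478×10^-5 K/W
ΣR = 1.204×10^-6 + 0.1219 + 5.829×10^-5 + 3.478×10^-5 = 0.1220 K/W
Q = ΔT/ΣR = (521 K − 302 K)/0.1220 = 1800 W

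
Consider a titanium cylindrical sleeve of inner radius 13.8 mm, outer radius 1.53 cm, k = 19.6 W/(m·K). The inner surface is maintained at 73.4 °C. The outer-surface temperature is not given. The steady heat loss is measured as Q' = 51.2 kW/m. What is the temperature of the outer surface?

Sum the resistances:
  R'_titanium = ln(0.0153/0.0138)/(2πk) = 0.1032/(2π·19.6) = 8.379×10^-4 m·K/W
ΣR = 8.379×10^-4 m·K/W
ΔT = Q'·ΣR = 51200 × 8.379×10^-4 = 42.90 K
Heat flows outward, so T_out = T_in − ΔT = 73.4 − 42.90 = 30.5 °C

T_out = 30.5 °C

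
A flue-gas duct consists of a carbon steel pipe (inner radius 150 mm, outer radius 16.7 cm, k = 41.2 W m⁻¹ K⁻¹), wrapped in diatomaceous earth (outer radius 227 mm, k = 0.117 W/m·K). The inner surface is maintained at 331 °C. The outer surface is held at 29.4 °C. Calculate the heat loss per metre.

Resistance network (inner→outer):
  R'_carbon steel = ln(0.167/0.150)/(2πk) = 0.1074/(2π·41.2) = 4.147×10^-4 m·K/W
  R'_diatomaceous earth = ln(0.227/0.167)/(2πk) = 0.3070/(2π·0.117) = 0.4176 m·K/W
ΣR = 4.147×10^-4 + 0.4176 = 0.4180 m·K/W
Q' = ΔT/ΣR = (331 °C − 29.4 °C)/0.4180 = 722 W/m

Q' = 722 W/m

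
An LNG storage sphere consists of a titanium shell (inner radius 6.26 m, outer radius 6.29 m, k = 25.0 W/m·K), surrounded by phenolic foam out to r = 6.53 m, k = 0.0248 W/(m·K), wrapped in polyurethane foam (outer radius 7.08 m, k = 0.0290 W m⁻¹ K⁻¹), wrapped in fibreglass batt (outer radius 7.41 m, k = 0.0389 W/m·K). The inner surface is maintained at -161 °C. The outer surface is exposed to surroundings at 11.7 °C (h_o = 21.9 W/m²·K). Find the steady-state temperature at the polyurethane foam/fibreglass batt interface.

T = -23.0 °C

Treat each layer as a resistance in series:
  R_titanium = (1/6.26 − 1/6.29)/(4πk) = 7.619×10^-4/(4π·25.0) = 2.425×10^-6 K/W
  R_phenolic foam = (1/6.29 − 1/6.53)/(4πk) = 0.005843/(4π·0.0248) = 0.01875 K/W
  R_polyurethane foam = (1/6.53 − 1/7.08)/(4πk) = 0.01190/(4π·0.0290) = 0.03264 K/W
  R_fibreglass batt = (1/7.08 − 1/7.41)/(4πk) = 0.006290/(4π·0.0389) = 0.01287 K/W
  R_conv,out = 1/(4πr²h) = 1/(4π·7.41²·21.9) = 6.618×10^-5 K/W
ΣR = 2.425×10^-6 + 0.01875 + 0.03264 + 0.01287 + 6.618×10^-5 = 0.06433 K/W
Q = ΔT/ΣR = (-161 °C − 11.7 °C)/0.06433 = -2685 W
From the inner boundary to the polyurethane foam/fibreglass batt interface, ΣR_partial = 0.05139 K/W.
T_interface = T_in − Q·ΣR_partial = -161 °C − (-2685)(0.05139) = -23.0 °C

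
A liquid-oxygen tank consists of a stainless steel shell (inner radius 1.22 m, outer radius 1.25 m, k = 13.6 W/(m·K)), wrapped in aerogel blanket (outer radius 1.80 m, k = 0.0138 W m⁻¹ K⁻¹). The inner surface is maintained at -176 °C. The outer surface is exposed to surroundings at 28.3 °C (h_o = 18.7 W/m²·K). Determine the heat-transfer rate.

Series thermal resistances, inner to outer:
  R_stainless steel = (1/1.22 − 1/1.25)/(4πk) = 0.01967/(4π·13.6) = 1.151×10^-4 K/W
  R_aerogel blanket = (1/1.25 − 1/1.80)/(4πk) = 0.2444/(4π·0.0138) = 1.410 K/W
  R_conv,out = 1/(4πr²h) = 1/(4π·1.80²·18.7) = 0.001313 K/W
ΣR = 1.151×10^-4 + 1.410 + 0.001313 = 1.411 K/W
Q = ΔT/ΣR = (-176 °C − 28.3 °C)/1.411 = -145 W
(Negative Q ⇒ heat flows inward; heat gain = 145 W.)

Q = 145 W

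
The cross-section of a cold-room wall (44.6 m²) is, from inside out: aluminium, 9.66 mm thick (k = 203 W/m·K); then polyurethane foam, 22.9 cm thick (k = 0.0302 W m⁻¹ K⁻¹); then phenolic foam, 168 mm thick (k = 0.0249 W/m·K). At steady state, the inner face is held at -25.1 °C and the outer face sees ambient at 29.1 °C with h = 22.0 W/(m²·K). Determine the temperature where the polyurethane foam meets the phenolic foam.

Series thermal resistances, inner to outer:
  R_aluminium = L/(kA) = 0.00966/(203·44.6) = 1.067×10^-6 K/W
  R_polyurethane foam = L/(kA) = 0.229/(0.0302·44.6) = 0.1700 K/W
  R_phenolic foam = L/(kA) = 0.168/(0.0249·44.6) = 0.1513 K/W
  R_conv,out = 1/(hA) = 1/(22.0·44.6) = 0.001019 K/W
ΣR = 1.067×10^-6 + 0.1700 + 0.1513 + 0.001019 = 0.3223 K/W
Q = ΔT/ΣR = (-25.1 °C − 29.1 °C)/0.3223 = -168.2 W
From the inner boundary to the polyurethane foam/phenolic foam interface, ΣR_partial = 0.1700 K/W.
T_interface = T_in − Q·ΣR_partial = -25.1 °C − (-168.2)(0.1700) = 3.49 °C

T = 3.49 °C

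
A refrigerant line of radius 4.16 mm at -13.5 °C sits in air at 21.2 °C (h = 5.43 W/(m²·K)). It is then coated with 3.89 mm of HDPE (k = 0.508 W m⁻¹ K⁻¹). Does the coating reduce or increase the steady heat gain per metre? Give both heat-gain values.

Critical radius for a cylinder: r_cr = k/h = 0.0936 m = 9.36 cm.
Outer radius after coating: r₂ = 0.00416 + 0.00389 = 0.00805 m.
Since r₁ < r_cr and r₂ ≤ r_cr, the coating moves toward the maximum at r_cr — heat gain rises.
Bare: R = 1/(2πr₁h) = 7.046 m·K/W; Q = 34.7/7.046 = 4.92 W/m.
Coated: R = R_cond + R_conv = 3.848 m·K/W; Q = 34.7/3.848 = 9.02 W/m.

increases: 4.92 → 9.02 W/m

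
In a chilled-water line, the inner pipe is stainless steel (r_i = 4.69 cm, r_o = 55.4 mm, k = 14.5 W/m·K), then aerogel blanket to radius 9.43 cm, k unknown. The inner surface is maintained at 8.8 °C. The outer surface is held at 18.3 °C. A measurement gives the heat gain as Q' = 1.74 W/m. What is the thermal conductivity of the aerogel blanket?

k = 0.0155 W/m·K

ΣR = ΔT/Q' = |8.8 − 18.3|/1.74 = 5.460 m·K/W
Known resistances:
  R'_stainless steel = ln(0.0554/0.0469)/(2πk) = 0.1666/(2π·14.5) = 0.001828 m·K/W
R_aerogel blanket = ΣR − ΣR_known = 5.460 − 0.001828 = 5.458 m·K/W
ln(r₂/r₁)/(2πk) = 5.458 ⇒ k = 0.5319/(2π·5.458) = 0.0155 W/m·K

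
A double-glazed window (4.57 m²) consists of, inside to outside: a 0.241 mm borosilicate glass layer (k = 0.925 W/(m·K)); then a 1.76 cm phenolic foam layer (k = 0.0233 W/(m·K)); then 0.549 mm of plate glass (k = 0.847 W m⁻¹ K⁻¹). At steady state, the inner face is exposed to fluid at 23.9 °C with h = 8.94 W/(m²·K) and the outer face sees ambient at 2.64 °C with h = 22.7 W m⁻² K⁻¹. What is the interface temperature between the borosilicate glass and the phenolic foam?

T = 21.3 °C

Series thermal resistances, inner to outer:
  R_conv,in = 1/(hA) = 1/(8.94·4.57) = 0.02448 K/W
  R_borosilicate glass = L/(kA) = 2.41×10^-4/(0.925·4.57) = 5.701×10^-5 K/W
  R_phenolic foam = L/(kA) = 0.0176/(0.0233·4.57) = 0.1653 K/W
  R_plate glass = L/(kA) = 5.49×10^-4/(0.847·4.57) = 1.418×10^-4 K/W
  R_conv,out = 1/(hA) = 1/(22.7·4.57) = 0.009640 K/W
ΣR = 0.02448 + 5.701×10^-5 + 0.1653 + 1.418×10^-4 + 0.009640 = 0.1996 K/W
Q = ΔT/ΣR = (23.9 °C − 2.64 °C)/0.1996 = 106.5 W
From the inner boundary to the borosilicate glass/phenolic foam interface, ΣR_partial = 0.02454 K/W.
T_interface = T_in − Q·ΣR_partial = 23.9 °C − (106.5)(0.02454) = 21.3 °C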